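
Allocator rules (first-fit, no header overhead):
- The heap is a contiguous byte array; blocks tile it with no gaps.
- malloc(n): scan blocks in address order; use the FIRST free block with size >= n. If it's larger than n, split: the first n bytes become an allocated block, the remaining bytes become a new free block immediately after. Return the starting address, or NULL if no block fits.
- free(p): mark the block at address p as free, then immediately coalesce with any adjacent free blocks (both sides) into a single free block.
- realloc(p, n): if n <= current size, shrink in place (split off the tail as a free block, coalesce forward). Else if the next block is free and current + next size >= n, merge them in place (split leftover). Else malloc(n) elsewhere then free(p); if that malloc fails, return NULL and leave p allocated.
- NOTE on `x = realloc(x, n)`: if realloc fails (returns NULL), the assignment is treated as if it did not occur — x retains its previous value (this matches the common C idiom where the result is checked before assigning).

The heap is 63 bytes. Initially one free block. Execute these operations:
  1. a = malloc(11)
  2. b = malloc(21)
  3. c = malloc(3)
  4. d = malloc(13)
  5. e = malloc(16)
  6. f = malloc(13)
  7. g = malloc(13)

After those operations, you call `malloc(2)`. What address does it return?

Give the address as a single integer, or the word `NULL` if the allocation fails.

Op 1: a = malloc(11) -> a = 0; heap: [0-10 ALLOC][11-62 FREE]
Op 2: b = malloc(21) -> b = 11; heap: [0-10 ALLOC][11-31 ALLOC][32-62 FREE]
Op 3: c = malloc(3) -> c = 32; heap: [0-10 ALLOC][11-31 ALLOC][32-34 ALLOC][35-62 FREE]
Op 4: d = malloc(13) -> d = 35; heap: [0-10 ALLOC][11-31 ALLOC][32-34 ALLOC][35-47 ALLOC][48-62 FREE]
Op 5: e = malloc(16) -> e = NULL; heap: [0-10 ALLOC][11-31 ALLOC][32-34 ALLOC][35-47 ALLOC][48-62 FREE]
Op 6: f = malloc(13) -> f = 48; heap: [0-10 ALLOC][11-31 ALLOC][32-34 ALLOC][35-47 ALLOC][48-60 ALLOC][61-62 FREE]
Op 7: g = malloc(13) -> g = NULL; heap: [0-10 ALLOC][11-31 ALLOC][32-34 ALLOC][35-47 ALLOC][48-60 ALLOC][61-62 FREE]
malloc(2): first-fit scan over [0-10 ALLOC][11-31 ALLOC][32-34 ALLOC][35-47 ALLOC][48-60 ALLOC][61-62 FREE] -> 61

Answer: 61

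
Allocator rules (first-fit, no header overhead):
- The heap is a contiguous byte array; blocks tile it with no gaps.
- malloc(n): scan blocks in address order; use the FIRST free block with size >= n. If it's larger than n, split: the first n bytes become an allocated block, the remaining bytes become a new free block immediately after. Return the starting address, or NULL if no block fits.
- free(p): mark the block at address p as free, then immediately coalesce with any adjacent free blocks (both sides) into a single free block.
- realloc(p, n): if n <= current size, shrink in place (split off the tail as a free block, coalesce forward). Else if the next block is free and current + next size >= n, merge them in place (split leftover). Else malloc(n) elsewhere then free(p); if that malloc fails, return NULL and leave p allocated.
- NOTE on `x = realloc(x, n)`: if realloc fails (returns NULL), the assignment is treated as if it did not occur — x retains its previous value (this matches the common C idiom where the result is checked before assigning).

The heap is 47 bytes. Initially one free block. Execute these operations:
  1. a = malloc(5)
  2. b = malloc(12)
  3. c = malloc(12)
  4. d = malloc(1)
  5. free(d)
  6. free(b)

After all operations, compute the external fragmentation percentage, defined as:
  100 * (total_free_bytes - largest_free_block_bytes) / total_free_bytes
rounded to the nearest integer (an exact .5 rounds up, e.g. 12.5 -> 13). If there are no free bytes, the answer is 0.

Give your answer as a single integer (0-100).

Op 1: a = malloc(5) -> a = 0; heap: [0-4 ALLOC][5-46 FREE]
Op 2: b = malloc(12) -> b = 5; heap: [0-4 ALLOC][5-16 ALLOC][17-46 FREE]
Op 3: c = malloc(12) -> c = 17; heap: [0-4 ALLOC][5-16 ALLOC][17-28 ALLOC][29-46 FREE]
Op 4: d = malloc(1) -> d = 29; heap: [0-4 ALLOC][5-16 ALLOC][17-28 ALLOC][29-29 ALLOC][30-46 FREE]
Op 5: free(d) -> (freed d); heap: [0-4 ALLOC][5-16 ALLOC][17-28 ALLOC][29-46 FREE]
Op 6: free(b) -> (freed b); heap: [0-4 ALLOC][5-16 FREE][17-28 ALLOC][29-46 FREE]
Free blocks: [12 18] total_free=30 largest=18 -> 100*(30-18)/30 = 1200/30 = 40

Answer: 40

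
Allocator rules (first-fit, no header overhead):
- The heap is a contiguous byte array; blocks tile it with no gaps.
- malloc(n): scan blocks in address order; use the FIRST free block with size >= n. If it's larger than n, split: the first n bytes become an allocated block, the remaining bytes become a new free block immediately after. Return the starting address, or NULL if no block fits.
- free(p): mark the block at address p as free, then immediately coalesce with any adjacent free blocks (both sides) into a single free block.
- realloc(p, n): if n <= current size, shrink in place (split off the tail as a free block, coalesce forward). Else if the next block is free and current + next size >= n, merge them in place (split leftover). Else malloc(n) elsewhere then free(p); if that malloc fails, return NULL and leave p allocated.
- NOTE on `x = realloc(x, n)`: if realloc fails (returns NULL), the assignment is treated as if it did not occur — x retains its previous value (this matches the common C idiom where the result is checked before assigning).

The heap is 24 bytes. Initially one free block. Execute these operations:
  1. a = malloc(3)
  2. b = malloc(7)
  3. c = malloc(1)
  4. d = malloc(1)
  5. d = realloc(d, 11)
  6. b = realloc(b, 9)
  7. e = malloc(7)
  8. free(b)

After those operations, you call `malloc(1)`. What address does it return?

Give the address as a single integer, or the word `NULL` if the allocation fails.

Op 1: a = malloc(3) -> a = 0; heap: [0-2 ALLOC][3-23 FREE]
Op 2: b = malloc(7) -> b = 3; heap: [0-2 ALLOC][3-9 ALLOC][10-23 FREE]
Op 3: c = malloc(1) -> c = 10; heap: [0-2 ALLOC][3-9 ALLOC][10-10 ALLOC][11-23 FREE]
Op 4: d = malloc(1) -> d = 11; heap: [0-2 ALLOC][3-9 ALLOC][10-10 ALLOC][11-11 ALLOC][12-23 FREE]
Op 5: d = realloc(d, 11) -> d = 11; heap: [0-2 ALLOC][3-9 ALLOC][10-10 ALLOC][11-21 ALLOC][22-23 FREE]
Op 6: b = realloc(b, 9) -> NULL (b unchanged); heap: [0-2 ALLOC][3-9 ALLOC][10-10 ALLOC][11-21 ALLOC][22-23 FREE]
Op 7: e = malloc(7) -> e = NULL; heap: [0-2 ALLOC][3-9 ALLOC][10-10 ALLOC][11-21 ALLOC][22-23 FREE]
Op 8: free(b) -> (freed b); heap: [0-2 ALLOC][3-9 FREE][10-10 ALLOC][11-21 ALLOC][22-23 FREE]
malloc(1): first-fit scan over [0-2 ALLOC][3-9 FREE][10-10 ALLOC][11-21 ALLOC][22-23 FREE] -> 3

Answer: 3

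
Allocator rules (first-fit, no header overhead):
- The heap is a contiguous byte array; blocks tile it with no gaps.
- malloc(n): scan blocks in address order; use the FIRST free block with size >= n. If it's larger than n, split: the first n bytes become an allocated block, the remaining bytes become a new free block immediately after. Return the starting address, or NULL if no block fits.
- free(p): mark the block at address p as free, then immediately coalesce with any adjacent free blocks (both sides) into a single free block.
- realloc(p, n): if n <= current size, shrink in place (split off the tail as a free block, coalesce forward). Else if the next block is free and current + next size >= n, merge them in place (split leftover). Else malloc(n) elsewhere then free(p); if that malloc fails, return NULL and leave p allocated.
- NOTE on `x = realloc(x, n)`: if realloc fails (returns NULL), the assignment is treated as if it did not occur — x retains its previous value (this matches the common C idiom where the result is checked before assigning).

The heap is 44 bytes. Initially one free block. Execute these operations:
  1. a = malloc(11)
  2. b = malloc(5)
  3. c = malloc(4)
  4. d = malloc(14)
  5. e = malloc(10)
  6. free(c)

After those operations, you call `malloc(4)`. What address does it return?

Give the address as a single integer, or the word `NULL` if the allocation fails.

Answer: 16

Derivation:
Op 1: a = malloc(11) -> a = 0; heap: [0-10 ALLOC][11-43 FREE]
Op 2: b = malloc(5) -> b = 11; heap: [0-10 ALLOC][11-15 ALLOC][16-43 FREE]
Op 3: c = malloc(4) -> c = 16; heap: [0-10 ALLOC][11-15 ALLOC][16-19 ALLOC][20-43 FREE]
Op 4: d = malloc(14) -> d = 20; heap: [0-10 ALLOC][11-15 ALLOC][16-19 ALLOC][20-33 ALLOC][34-43 FREE]
Op 5: e = malloc(10) -> e = 34; heap: [0-10 ALLOC][11-15 ALLOC][16-19 ALLOC][20-33 ALLOC][34-43 ALLOC]
Op 6: free(c) -> (freed c); heap: [0-10 ALLOC][11-15 ALLOC][16-19 FREE][20-33 ALLOC][34-43 ALLOC]
malloc(4): first-fit scan over [0-10 ALLOC][11-15 ALLOC][16-19 FREE][20-33 ALLOC][34-43 ALLOC] -> 16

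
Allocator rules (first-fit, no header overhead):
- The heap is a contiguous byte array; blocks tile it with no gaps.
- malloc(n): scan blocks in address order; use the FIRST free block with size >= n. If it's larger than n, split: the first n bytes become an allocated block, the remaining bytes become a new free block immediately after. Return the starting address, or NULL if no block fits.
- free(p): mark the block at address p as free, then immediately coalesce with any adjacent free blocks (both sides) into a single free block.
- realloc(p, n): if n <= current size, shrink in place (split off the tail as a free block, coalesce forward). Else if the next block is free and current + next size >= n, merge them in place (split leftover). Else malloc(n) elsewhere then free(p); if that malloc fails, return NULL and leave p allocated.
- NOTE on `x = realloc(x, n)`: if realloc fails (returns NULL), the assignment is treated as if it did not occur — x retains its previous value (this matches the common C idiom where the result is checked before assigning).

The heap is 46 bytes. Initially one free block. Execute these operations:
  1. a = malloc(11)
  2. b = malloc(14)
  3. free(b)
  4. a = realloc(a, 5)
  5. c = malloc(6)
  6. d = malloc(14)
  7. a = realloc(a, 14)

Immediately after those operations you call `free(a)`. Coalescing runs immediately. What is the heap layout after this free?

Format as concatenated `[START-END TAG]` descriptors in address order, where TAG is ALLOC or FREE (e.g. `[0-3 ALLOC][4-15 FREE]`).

Answer: [0-4 FREE][5-10 ALLOC][11-24 ALLOC][25-45 FREE]

Derivation:
Op 1: a = malloc(11) -> a = 0; heap: [0-10 ALLOC][11-45 FREE]
Op 2: b = malloc(14) -> b = 11; heap: [0-10 ALLOC][11-24 ALLOC][25-45 FREE]
Op 3: free(b) -> (freed b); heap: [0-10 ALLOC][11-45 FREE]
Op 4: a = realloc(a, 5) -> a = 0; heap: [0-4 ALLOC][5-45 FREE]
Op 5: c = malloc(6) -> c = 5; heap: [0-4 ALLOC][5-10 ALLOC][11-45 FREE]
Op 6: d = malloc(14) -> d = 11; heap: [0-4 ALLOC][5-10 ALLOC][11-24 ALLOC][25-45 FREE]
Op 7: a = realloc(a, 14) -> a = 25; heap: [0-4 FREE][5-10 ALLOC][11-24 ALLOC][25-38 ALLOC][39-45 FREE]
free(a): a = 25 -> block [25-38 ALLOC]; mark free, coalesce with adjacent free neighbors -> [0-4 FREE][5-10 ALLOC][11-24 ALLOC][25-45 FREE]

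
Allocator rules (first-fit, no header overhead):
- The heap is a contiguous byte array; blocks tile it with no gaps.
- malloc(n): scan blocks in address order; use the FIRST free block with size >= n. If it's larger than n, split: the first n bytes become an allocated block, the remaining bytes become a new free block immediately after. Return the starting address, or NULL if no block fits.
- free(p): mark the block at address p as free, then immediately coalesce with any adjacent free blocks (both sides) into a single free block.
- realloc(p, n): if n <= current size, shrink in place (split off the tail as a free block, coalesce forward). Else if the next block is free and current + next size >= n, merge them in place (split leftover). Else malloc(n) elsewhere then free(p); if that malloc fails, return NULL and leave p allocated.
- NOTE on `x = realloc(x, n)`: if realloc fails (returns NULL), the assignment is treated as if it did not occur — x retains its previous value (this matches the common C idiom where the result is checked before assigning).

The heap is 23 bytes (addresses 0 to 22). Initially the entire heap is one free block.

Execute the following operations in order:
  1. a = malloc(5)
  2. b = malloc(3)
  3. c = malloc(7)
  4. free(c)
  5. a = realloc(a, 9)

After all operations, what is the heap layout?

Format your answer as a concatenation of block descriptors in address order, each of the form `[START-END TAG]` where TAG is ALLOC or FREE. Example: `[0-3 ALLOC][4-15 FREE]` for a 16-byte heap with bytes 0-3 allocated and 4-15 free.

Answer: [0-4 FREE][5-7 ALLOC][8-16 ALLOC][17-22 FREE]

Derivation:
Op 1: a = malloc(5) -> a = 0; heap: [0-4 ALLOC][5-22 FREE]
Op 2: b = malloc(3) -> b = 5; heap: [0-4 ALLOC][5-7 ALLOC][8-22 FREE]
Op 3: c = malloc(7) -> c = 8; heap: [0-4 ALLOC][5-7 ALLOC][8-14 ALLOC][15-22 FREE]
Op 4: free(c) -> (freed c); heap: [0-4 ALLOC][5-7 ALLOC][8-22 FREE]
Op 5: a = realloc(a, 9) -> a = 8; heap: [0-4 FREE][5-7 ALLOC][8-16 ALLOC][17-22 FREE]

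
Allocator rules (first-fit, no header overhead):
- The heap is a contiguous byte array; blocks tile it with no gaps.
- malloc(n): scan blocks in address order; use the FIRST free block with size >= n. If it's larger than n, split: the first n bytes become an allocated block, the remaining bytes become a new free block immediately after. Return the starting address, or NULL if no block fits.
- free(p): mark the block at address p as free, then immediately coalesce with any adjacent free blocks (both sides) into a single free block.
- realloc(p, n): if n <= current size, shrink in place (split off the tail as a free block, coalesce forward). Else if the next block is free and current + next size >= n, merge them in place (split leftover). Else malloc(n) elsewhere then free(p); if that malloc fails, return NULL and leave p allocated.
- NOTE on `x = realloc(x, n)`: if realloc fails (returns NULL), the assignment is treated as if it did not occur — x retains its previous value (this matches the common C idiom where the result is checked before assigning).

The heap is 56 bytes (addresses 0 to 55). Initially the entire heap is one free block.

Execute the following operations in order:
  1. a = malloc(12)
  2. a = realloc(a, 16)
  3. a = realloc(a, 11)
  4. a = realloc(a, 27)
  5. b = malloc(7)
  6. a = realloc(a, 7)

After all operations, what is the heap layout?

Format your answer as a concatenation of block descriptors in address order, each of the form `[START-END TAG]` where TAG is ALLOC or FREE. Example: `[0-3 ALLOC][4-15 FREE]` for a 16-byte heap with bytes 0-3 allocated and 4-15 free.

Op 1: a = malloc(12) -> a = 0; heap: [0-11 ALLOC][12-55 FREE]
Op 2: a = realloc(a, 16) -> a = 0; heap: [0-15 ALLOC][16-55 FREE]
Op 3: a = realloc(a, 11) -> a = 0; heap: [0-10 ALLOC][11-55 FREE]
Op 4: a = realloc(a, 27) -> a = 0; heap: [0-26 ALLOC][27-55 FREE]
Op 5: b = malloc(7) -> b = 27; heap: [0-26 ALLOC][27-33 ALLOC][34-55 FREE]
Op 6: a = realloc(a, 7) -> a = 0; heap: [0-6 ALLOC][7-26 FREE][27-33 ALLOC][34-55 FREE]

Answer: [0-6 ALLOC][7-26 FREE][27-33 ALLOC][34-55 FREE]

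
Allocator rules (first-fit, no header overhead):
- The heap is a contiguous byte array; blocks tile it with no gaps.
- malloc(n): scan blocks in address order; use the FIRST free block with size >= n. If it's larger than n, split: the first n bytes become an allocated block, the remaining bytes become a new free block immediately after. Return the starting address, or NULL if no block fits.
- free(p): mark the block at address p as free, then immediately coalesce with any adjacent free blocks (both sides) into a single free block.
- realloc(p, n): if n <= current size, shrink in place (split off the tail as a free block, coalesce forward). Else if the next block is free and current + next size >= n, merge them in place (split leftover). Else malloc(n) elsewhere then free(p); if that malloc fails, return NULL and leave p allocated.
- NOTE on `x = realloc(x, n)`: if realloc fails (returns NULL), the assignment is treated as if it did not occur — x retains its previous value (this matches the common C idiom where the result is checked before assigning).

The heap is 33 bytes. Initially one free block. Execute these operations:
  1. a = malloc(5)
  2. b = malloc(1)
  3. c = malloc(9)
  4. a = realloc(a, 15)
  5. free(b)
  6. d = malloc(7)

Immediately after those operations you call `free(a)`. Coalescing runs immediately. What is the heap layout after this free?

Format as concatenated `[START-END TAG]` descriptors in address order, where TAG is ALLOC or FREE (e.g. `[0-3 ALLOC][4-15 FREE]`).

Op 1: a = malloc(5) -> a = 0; heap: [0-4 ALLOC][5-32 FREE]
Op 2: b = malloc(1) -> b = 5; heap: [0-4 ALLOC][5-5 ALLOC][6-32 FREE]
Op 3: c = malloc(9) -> c = 6; heap: [0-4 ALLOC][5-5 ALLOC][6-14 ALLOC][15-32 FREE]
Op 4: a = realloc(a, 15) -> a = 15; heap: [0-4 FREE][5-5 ALLOC][6-14 ALLOC][15-29 ALLOC][30-32 FREE]
Op 5: free(b) -> (freed b); heap: [0-5 FREE][6-14 ALLOC][15-29 ALLOC][30-32 FREE]
Op 6: d = malloc(7) -> d = NULL; heap: [0-5 FREE][6-14 ALLOC][15-29 ALLOC][30-32 FREE]
free(a): a = 15 -> block [15-29 ALLOC]; mark free, coalesce with adjacent free neighbors -> [0-5 FREE][6-14 ALLOC][15-32 FREE]

Answer: [0-5 FREE][6-14 ALLOC][15-32 FREE]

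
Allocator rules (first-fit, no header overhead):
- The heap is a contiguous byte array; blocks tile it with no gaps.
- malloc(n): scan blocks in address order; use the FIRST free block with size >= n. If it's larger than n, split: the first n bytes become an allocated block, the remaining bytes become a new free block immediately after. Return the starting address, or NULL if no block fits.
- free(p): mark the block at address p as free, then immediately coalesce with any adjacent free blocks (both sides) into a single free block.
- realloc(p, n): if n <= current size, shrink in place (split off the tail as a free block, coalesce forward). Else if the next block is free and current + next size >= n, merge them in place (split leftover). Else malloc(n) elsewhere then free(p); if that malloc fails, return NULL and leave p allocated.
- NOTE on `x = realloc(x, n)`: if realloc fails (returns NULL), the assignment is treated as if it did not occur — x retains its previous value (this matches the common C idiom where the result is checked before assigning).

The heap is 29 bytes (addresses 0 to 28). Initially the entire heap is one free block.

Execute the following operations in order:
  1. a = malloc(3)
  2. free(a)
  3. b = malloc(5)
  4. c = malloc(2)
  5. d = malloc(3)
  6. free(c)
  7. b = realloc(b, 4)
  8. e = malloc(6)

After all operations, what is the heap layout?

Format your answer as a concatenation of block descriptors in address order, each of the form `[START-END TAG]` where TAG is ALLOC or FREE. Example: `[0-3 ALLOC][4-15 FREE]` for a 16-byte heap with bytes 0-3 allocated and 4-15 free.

Op 1: a = malloc(3) -> a = 0; heap: [0-2 ALLOC][3-28 FREE]
Op 2: free(a) -> (freed a); heap: [0-28 FREE]
Op 3: b = malloc(5) -> b = 0; heap: [0-4 ALLOC][5-28 FREE]
Op 4: c = malloc(2) -> c = 5; heap: [0-4 ALLOC][5-6 ALLOC][7-28 FREE]
Op 5: d = malloc(3) -> d = 7; heap: [0-4 ALLOC][5-6 ALLOC][7-9 ALLOC][10-28 FREE]
Op 6: free(c) -> (freed c); heap: [0-4 ALLOC][5-6 FREE][7-9 ALLOC][10-28 FREE]
Op 7: b = realloc(b, 4) -> b = 0; heap: [0-3 ALLOC][4-6 FREE][7-9 ALLOC][10-28 FREE]
Op 8: e = malloc(6) -> e = 10; heap: [0-3 ALLOC][4-6 FREE][7-9 ALLOC][10-15 ALLOC][16-28 FREE]

Answer: [0-3 ALLOC][4-6 FREE][7-9 ALLOC][10-15 ALLOC][16-28 FREE]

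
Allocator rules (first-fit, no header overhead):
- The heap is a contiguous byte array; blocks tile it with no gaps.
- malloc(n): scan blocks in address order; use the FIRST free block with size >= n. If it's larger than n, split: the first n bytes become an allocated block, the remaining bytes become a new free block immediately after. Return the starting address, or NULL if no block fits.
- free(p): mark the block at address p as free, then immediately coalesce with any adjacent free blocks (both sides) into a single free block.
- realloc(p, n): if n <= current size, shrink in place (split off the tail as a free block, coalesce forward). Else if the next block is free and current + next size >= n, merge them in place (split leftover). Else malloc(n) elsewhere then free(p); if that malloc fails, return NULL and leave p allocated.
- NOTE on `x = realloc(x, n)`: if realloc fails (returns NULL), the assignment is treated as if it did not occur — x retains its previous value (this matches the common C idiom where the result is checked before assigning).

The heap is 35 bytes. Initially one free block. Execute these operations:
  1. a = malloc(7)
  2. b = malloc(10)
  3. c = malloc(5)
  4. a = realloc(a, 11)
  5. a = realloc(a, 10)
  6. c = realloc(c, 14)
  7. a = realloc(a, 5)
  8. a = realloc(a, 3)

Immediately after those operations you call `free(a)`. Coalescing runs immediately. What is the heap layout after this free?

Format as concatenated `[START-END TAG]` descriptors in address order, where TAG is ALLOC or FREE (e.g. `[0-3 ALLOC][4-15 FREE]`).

Answer: [0-6 FREE][7-16 ALLOC][17-21 ALLOC][22-34 FREE]

Derivation:
Op 1: a = malloc(7) -> a = 0; heap: [0-6 ALLOC][7-34 FREE]
Op 2: b = malloc(10) -> b = 7; heap: [0-6 ALLOC][7-16 ALLOC][17-34 FREE]
Op 3: c = malloc(5) -> c = 17; heap: [0-6 ALLOC][7-16 ALLOC][17-21 ALLOC][22-34 FREE]
Op 4: a = realloc(a, 11) -> a = 22; heap: [0-6 FREE][7-16 ALLOC][17-21 ALLOC][22-32 ALLOC][33-34 FREE]
Op 5: a = realloc(a, 10) -> a = 22; heap: [0-6 FREE][7-16 ALLOC][17-21 ALLOC][22-31 ALLOC][32-34 FREE]
Op 6: c = realloc(c, 14) -> NULL (c unchanged); heap: [0-6 FREE][7-16 ALLOC][17-21 ALLOC][22-31 ALLOC][32-34 FREE]
Op 7: a = realloc(a, 5) -> a = 22; heap: [0-6 FREE][7-16 ALLOC][17-21 ALLOC][22-26 ALLOC][27-34 FREE]
Op 8: a = realloc(a, 3) -> a = 22; heap: [0-6 FREE][7-16 ALLOC][17-21 ALLOC][22-24 ALLOC][25-34 FREE]
free(a): a = 22 -> block [22-24 ALLOC]; mark free, coalesce with adjacent free neighbors -> [0-6 FREE][7-16 ALLOC][17-21 ALLOC][22-34 FREE]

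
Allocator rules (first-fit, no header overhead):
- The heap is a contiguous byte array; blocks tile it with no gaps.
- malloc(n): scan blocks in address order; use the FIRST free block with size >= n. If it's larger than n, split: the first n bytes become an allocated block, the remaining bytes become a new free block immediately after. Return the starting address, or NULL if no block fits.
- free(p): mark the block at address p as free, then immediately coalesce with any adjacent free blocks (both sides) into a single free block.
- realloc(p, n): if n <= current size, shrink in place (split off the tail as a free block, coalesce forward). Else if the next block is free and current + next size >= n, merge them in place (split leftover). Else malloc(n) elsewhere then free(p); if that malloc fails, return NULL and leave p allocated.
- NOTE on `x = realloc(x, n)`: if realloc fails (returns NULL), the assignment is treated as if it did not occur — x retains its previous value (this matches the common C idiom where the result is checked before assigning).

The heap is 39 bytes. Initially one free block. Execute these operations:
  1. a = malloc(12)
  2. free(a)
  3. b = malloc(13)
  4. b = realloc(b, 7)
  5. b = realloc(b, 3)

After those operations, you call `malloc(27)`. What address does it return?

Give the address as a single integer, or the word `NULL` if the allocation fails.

Answer: 3

Derivation:
Op 1: a = malloc(12) -> a = 0; heap: [0-11 ALLOC][12-38 FREE]
Op 2: free(a) -> (freed a); heap: [0-38 FREE]
Op 3: b = malloc(13) -> b = 0; heap: [0-12 ALLOC][13-38 FREE]
Op 4: b = realloc(b, 7) -> b = 0; heap: [0-6 ALLOC][7-38 FREE]
Op 5: b = realloc(b, 3) -> b = 0; heap: [0-2 ALLOC][3-38 FREE]
malloc(27): first-fit scan over [0-2 ALLOC][3-38 FREE] -> 3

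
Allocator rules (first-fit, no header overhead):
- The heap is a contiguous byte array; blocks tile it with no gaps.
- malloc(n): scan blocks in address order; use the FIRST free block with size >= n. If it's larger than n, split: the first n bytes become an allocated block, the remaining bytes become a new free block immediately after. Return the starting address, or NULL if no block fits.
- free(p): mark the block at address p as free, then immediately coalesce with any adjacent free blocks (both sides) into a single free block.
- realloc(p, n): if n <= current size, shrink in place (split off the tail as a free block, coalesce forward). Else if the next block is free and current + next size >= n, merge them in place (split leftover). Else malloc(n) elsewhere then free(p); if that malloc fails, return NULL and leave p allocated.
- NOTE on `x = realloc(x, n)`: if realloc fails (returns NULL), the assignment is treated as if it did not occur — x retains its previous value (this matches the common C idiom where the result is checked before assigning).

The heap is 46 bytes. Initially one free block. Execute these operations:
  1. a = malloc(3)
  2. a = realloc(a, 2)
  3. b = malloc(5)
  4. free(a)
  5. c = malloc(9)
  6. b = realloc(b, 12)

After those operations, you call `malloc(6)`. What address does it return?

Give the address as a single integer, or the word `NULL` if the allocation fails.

Op 1: a = malloc(3) -> a = 0; heap: [0-2 ALLOC][3-45 FREE]
Op 2: a = realloc(a, 2) -> a = 0; heap: [0-1 ALLOC][2-45 FREE]
Op 3: b = malloc(5) -> b = 2; heap: [0-1 ALLOC][2-6 ALLOC][7-45 FREE]
Op 4: free(a) -> (freed a); heap: [0-1 FREE][2-6 ALLOC][7-45 FREE]
Op 5: c = malloc(9) -> c = 7; heap: [0-1 FREE][2-6 ALLOC][7-15 ALLOC][16-45 FREE]
Op 6: b = realloc(b, 12) -> b = 16; heap: [0-6 FREE][7-15 ALLOC][16-27 ALLOC][28-45 FREE]
malloc(6): first-fit scan over [0-6 FREE][7-15 ALLOC][16-27 ALLOC][28-45 FREE] -> 0

Answer: 0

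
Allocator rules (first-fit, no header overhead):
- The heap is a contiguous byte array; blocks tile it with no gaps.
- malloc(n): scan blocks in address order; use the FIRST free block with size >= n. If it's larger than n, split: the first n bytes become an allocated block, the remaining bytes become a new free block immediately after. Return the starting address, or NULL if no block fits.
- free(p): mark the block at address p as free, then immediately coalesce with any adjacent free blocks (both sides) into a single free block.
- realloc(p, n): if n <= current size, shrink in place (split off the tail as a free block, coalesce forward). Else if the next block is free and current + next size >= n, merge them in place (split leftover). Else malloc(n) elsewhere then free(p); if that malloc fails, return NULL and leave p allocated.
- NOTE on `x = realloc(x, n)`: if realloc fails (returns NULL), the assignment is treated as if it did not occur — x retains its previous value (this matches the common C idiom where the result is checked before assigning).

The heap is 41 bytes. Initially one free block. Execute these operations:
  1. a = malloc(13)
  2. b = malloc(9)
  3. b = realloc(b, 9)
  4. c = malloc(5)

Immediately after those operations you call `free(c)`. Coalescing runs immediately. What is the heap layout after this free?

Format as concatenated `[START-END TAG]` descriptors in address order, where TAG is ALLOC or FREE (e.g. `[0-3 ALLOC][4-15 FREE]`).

Op 1: a = malloc(13) -> a = 0; heap: [0-12 ALLOC][13-40 FREE]
Op 2: b = malloc(9) -> b = 13; heap: [0-12 ALLOC][13-21 ALLOC][22-40 FREE]
Op 3: b = realloc(b, 9) -> b = 13; heap: [0-12 ALLOC][13-21 ALLOC][22-40 FREE]
Op 4: c = malloc(5) -> c = 22; heap: [0-12 ALLOC][13-21 ALLOC][22-26 ALLOC][27-40 FREE]
free(c): c = 22 -> block [22-26 ALLOC]; mark free, coalesce with adjacent free neighbors -> [0-12 ALLOC][13-21 ALLOC][22-40 FREE]

Answer: [0-12 ALLOC][13-21 ALLOC][22-40 FREE]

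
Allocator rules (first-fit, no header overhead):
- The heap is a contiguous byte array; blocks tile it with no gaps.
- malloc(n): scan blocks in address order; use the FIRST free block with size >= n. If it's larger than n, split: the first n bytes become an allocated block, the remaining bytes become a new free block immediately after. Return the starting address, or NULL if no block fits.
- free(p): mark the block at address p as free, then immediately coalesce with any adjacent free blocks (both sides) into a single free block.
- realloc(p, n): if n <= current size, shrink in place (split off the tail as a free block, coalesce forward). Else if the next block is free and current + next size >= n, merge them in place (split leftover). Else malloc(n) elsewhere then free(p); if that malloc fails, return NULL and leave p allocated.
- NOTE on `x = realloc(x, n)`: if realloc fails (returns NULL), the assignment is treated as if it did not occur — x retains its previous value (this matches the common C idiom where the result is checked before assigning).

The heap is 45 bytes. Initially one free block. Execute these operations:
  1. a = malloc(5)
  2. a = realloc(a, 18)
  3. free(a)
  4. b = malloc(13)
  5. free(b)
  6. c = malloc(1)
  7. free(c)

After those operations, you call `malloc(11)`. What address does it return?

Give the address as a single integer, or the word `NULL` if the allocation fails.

Op 1: a = malloc(5) -> a = 0; heap: [0-4 ALLOC][5-44 FREE]
Op 2: a = realloc(a, 18) -> a = 0; heap: [0-17 ALLOC][18-44 FREE]
Op 3: free(a) -> (freed a); heap: [0-44 FREE]
Op 4: b = malloc(13) -> b = 0; heap: [0-12 ALLOC][13-44 FREE]
Op 5: free(b) -> (freed b); heap: [0-44 FREE]
Op 6: c = malloc(1) -> c = 0; heap: [0-0 ALLOC][1-44 FREE]
Op 7: free(c) -> (freed c); heap: [0-44 FREE]
malloc(11): first-fit scan over [0-44 FREE] -> 0

Answer: 0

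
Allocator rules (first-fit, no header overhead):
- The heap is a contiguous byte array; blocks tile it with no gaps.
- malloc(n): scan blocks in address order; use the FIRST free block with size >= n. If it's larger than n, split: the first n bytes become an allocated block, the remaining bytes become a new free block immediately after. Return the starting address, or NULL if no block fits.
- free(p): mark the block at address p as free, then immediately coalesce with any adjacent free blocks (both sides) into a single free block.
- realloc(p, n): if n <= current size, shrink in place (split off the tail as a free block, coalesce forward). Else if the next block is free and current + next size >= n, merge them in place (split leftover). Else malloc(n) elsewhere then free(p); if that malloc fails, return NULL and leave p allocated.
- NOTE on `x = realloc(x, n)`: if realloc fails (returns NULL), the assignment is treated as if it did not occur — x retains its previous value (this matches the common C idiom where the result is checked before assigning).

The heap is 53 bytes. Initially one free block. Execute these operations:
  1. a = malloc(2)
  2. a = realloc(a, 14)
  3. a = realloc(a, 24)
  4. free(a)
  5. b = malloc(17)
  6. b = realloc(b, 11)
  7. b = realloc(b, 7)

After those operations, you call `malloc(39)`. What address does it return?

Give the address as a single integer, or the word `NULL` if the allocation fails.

Op 1: a = malloc(2) -> a = 0; heap: [0-1 ALLOC][2-52 FREE]
Op 2: a = realloc(a, 14) -> a = 0; heap: [0-13 ALLOC][14-52 FREE]
Op 3: a = realloc(a, 24) -> a = 0; heap: [0-23 ALLOC][24-52 FREE]
Op 4: free(a) -> (freed a); heap: [0-52 FREE]
Op 5: b = malloc(17) -> b = 0; heap: [0-16 ALLOC][17-52 FREE]
Op 6: b = realloc(b, 11) -> b = 0; heap: [0-10 ALLOC][11-52 FREE]
Op 7: b = realloc(b, 7) -> b = 0; heap: [0-6 ALLOC][7-52 FREE]
malloc(39): first-fit scan over [0-6 ALLOC][7-52 FREE] -> 7

Answer: 7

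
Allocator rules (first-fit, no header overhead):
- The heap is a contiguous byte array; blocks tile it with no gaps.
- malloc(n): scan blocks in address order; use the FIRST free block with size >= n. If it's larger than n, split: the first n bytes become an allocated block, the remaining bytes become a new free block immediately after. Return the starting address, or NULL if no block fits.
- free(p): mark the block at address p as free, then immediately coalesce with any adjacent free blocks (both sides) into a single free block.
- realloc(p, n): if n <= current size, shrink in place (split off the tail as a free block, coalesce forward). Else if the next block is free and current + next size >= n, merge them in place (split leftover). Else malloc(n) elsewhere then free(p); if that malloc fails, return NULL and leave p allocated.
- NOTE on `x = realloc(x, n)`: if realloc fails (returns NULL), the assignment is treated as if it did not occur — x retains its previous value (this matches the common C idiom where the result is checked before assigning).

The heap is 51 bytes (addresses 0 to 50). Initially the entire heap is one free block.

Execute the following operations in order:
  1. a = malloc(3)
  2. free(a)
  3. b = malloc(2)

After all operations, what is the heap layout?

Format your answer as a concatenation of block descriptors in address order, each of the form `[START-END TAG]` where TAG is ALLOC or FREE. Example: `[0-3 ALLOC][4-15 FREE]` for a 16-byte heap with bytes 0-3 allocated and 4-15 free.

Op 1: a = malloc(3) -> a = 0; heap: [0-2 ALLOC][3-50 FREE]
Op 2: free(a) -> (freed a); heap: [0-50 FREE]
Op 3: b = malloc(2) -> b = 0; heap: [0-1 ALLOC][2-50 FREE]

Answer: [0-1 ALLOC][2-50 FREE]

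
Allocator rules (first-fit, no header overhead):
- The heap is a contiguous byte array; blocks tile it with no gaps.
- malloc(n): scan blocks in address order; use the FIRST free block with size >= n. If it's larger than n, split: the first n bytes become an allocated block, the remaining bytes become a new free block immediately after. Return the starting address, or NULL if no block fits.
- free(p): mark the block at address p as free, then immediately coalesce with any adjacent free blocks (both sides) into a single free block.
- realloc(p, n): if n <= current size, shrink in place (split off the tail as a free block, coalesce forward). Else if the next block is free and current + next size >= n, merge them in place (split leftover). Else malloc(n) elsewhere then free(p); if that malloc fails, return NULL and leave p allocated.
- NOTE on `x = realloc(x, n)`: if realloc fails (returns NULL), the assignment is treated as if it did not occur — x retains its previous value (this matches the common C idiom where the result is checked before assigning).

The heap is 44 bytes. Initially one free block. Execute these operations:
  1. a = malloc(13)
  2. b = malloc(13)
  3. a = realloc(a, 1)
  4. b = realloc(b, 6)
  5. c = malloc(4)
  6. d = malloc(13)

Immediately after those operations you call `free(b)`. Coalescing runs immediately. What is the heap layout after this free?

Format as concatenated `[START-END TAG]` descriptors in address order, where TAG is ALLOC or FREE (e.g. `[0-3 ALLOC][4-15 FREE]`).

Op 1: a = malloc(13) -> a = 0; heap: [0-12 ALLOC][13-43 FREE]
Op 2: b = malloc(13) -> b = 13; heap: [0-12 ALLOC][13-25 ALLOC][26-43 FREE]
Op 3: a = realloc(a, 1) -> a = 0; heap: [0-0 ALLOC][1-12 FREE][13-25 ALLOC][26-43 FREE]
Op 4: b = realloc(b, 6) -> b = 13; heap: [0-0 ALLOC][1-12 FREE][13-18 ALLOC][19-43 FREE]
Op 5: c = malloc(4) -> c = 1; heap: [0-0 ALLOC][1-4 ALLOC][5-12 FREE][13-18 ALLOC][19-43 FREE]
Op 6: d = malloc(13) -> d = 19; heap: [0-0 ALLOC][1-4 ALLOC][5-12 FREE][13-18 ALLOC][19-31 ALLOC][32-43 FREE]
free(b): b = 13 -> block [13-18 ALLOC]; mark free, coalesce with adjacent free neighbors -> [0-0 ALLOC][1-4 ALLOC][5-18 FREE][19-31 ALLOC][32-43 FREE]

Answer: [0-0 ALLOC][1-4 ALLOC][5-18 FREE][19-31 ALLOC][32-43 FREE]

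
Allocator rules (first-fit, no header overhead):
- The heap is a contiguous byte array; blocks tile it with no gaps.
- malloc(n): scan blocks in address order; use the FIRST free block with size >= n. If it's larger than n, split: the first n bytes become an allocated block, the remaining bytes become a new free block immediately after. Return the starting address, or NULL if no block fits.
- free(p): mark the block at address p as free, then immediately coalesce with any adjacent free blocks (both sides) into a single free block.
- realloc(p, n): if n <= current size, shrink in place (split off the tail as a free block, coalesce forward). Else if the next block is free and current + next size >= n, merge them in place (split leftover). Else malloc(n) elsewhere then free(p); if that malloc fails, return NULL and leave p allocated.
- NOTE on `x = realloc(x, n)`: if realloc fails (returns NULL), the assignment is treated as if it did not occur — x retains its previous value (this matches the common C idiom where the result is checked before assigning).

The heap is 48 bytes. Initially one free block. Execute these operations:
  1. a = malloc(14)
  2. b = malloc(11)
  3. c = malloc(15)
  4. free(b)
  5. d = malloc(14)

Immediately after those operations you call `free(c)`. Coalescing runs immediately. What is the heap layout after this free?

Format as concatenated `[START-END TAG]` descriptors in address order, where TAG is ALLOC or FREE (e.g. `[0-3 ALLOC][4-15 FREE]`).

Answer: [0-13 ALLOC][14-47 FREE]

Derivation:
Op 1: a = malloc(14) -> a = 0; heap: [0-13 ALLOC][14-47 FREE]
Op 2: b = malloc(11) -> b = 14; heap: [0-13 ALLOC][14-24 ALLOC][25-47 FREE]
Op 3: c = malloc(15) -> c = 25; heap: [0-13 ALLOC][14-24 ALLOC][25-39 ALLOC][40-47 FREE]
Op 4: free(b) -> (freed b); heap: [0-13 ALLOC][14-24 FREE][25-39 ALLOC][40-47 FREE]
Op 5: d = malloc(14) -> d = NULL; heap: [0-13 ALLOC][14-24 FREE][25-39 ALLOC][40-47 FREE]
free(c): c = 25 -> block [25-39 ALLOC]; mark free, coalesce with adjacent free neighbors -> [0-13 ALLOC][14-47 FREE]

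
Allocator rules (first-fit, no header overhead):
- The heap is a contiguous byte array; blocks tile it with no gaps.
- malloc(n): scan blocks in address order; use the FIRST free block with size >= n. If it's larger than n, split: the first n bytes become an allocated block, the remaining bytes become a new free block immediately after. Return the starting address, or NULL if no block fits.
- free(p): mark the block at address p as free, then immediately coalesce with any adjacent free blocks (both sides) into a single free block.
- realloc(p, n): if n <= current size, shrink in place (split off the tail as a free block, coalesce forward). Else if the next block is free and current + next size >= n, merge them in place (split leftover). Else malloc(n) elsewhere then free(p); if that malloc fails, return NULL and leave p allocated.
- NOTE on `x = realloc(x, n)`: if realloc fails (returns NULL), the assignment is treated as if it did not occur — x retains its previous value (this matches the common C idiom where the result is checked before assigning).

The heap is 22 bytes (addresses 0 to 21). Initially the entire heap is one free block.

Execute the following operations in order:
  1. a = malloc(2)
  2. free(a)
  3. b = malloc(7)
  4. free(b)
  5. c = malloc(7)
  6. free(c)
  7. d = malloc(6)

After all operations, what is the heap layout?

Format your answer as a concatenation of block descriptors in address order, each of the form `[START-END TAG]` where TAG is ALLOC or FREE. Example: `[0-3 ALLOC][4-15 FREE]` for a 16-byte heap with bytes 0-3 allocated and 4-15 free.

Op 1: a = malloc(2) -> a = 0; heap: [0-1 ALLOC][2-21 FREE]
Op 2: free(a) -> (freed a); heap: [0-21 FREE]
Op 3: b = malloc(7) -> b = 0; heap: [0-6 ALLOC][7-21 FREE]
Op 4: free(b) -> (freed b); heap: [0-21 FREE]
Op 5: c = malloc(7) -> c = 0; heap: [0-6 ALLOC][7-21 FREE]
Op 6: free(c) -> (freed c); heap: [0-21 FREE]
Op 7: d = malloc(6) -> d = 0; heap: [0-5 ALLOC][6-21 FREE]

Answer: [0-5 ALLOC][6-21 FREE]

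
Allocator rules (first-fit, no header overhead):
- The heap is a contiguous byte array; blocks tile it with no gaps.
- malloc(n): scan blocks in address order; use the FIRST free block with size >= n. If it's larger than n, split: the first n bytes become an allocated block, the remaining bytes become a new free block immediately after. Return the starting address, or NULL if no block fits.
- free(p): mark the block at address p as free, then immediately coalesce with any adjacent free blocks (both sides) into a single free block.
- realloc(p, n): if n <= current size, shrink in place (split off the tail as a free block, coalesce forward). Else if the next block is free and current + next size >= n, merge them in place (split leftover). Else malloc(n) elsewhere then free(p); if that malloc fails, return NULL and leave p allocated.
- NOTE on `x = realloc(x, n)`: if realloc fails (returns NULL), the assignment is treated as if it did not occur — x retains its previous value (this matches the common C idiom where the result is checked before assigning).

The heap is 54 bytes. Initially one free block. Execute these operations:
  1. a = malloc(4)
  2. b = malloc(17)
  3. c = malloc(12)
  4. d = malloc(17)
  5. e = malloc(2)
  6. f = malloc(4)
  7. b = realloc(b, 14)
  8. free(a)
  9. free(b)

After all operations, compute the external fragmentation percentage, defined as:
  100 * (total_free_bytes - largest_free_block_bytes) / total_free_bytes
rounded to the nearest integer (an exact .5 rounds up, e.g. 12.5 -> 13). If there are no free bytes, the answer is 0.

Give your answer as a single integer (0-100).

Op 1: a = malloc(4) -> a = 0; heap: [0-3 ALLOC][4-53 FREE]
Op 2: b = malloc(17) -> b = 4; heap: [0-3 ALLOC][4-20 ALLOC][21-53 FREE]
Op 3: c = malloc(12) -> c = 21; heap: [0-3 ALLOC][4-20 ALLOC][21-32 ALLOC][33-53 FREE]
Op 4: d = malloc(17) -> d = 33; heap: [0-3 ALLOC][4-20 ALLOC][21-32 ALLOC][33-49 ALLOC][50-53 FREE]
Op 5: e = malloc(2) -> e = 50; heap: [0-3 ALLOC][4-20 ALLOC][21-32 ALLOC][33-49 ALLOC][50-51 ALLOC][52-53 FREE]
Op 6: f = malloc(4) -> f = NULL; heap: [0-3 ALLOC][4-20 ALLOC][21-32 ALLOC][33-49 ALLOC][50-51 ALLOC][52-53 FREE]
Op 7: b = realloc(b, 14) -> b = 4; heap: [0-3 ALLOC][4-17 ALLOC][18-20 FREE][21-32 ALLOC][33-49 ALLOC][50-51 ALLOC][52-53 FREE]
Op 8: free(a) -> (freed a); heap: [0-3 FREE][4-17 ALLOC][18-20 FREE][21-32 ALLOC][33-49 ALLOC][50-51 ALLOC][52-53 FREE]
Op 9: free(b) -> (freed b); heap: [0-20 FREE][21-32 ALLOC][33-49 ALLOC][50-51 ALLOC][52-53 FREE]
Free blocks: [21 2] total_free=23 largest=21 -> 100*(23-21)/23 = 200/23 ≈ 8.696 -> rounds to 9

Answer: 9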